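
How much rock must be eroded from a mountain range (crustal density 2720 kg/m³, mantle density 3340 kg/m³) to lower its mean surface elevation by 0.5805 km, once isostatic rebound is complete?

3.13 km

Net drop Δ = e − u = e − e ρ_c/ρ_m = e (ρ_m − ρ_c)/ρ_m.
e = Δ ρ_m/(ρ_m − ρ_c) = 0.5805 km × 3340/620 = 3.13 km.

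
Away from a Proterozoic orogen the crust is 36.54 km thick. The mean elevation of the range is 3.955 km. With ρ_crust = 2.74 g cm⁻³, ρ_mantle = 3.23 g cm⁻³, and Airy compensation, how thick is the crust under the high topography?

62.6 km

Root depth r = h ρ_c / (ρ_m − ρ_c) = 3.955 km × 2.74 / 0.49 = 22.12 km.
Total thickness = T + h + r = 36.54 km + 3.955 km + 22.12 km = 62.6 km.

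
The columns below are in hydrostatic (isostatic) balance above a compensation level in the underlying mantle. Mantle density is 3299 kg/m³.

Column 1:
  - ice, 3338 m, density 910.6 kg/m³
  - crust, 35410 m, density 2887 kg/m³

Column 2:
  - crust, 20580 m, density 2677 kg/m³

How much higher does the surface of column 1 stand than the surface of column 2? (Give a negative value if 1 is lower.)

2960 m

For any compensation level in the mantle, the mantle terms cancel and isostasy reduces to e = (Σt_1 − Σt_2) − (Σ(ρt)_1 − Σ(ρt)_2) / ρ_m.
Σt_1 = 38748 m; Σt_2 = 20580 m; Σ(ρt)_1 = 105268253; Σ(ρt)_2 = 55092660 (in m·kg/m³).
e = (38748 − 20580) − (105268253 − 55092660) / 3299 = 2960 m.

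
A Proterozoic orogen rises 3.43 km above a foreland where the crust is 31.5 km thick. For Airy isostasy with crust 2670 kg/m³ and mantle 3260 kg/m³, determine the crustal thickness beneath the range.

50.5 km

Root depth r = h ρ_c / (ρ_m − ρ_c) = 3.43 km × 2670 / 590 = 15.52 km.
Total thickness = T + h + r = 31.5 km + 3.43 km + 15.52 km = 50.5 km.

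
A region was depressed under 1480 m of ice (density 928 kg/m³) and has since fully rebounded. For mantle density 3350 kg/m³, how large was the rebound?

410 m

Removing the load lets mantle flow back in; uplift u satisfies ρ_ice t = ρ_m u.
u = t ρ_ice/ρ_m = 1480 m × 928/3350 = 410 m.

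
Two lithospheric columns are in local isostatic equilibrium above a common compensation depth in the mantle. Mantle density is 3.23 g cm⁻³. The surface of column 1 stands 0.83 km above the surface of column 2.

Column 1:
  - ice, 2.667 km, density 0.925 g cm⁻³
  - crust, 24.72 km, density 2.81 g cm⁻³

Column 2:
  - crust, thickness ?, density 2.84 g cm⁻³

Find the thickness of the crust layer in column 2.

35.5 km

Take the compensation level at the base of the deeper column (depth z_c below the surface of column 1) and equate Σ ρ_i t_i down to z_c; mantle fills any gap and the z_c terms cancel.
Column 1: 2.667×0.925 + 24.72×2.81 + (z_c − 27.387)×3.23
Column 2: 0.83×0 + x×2.84 + (z_c − 0.83 − 0 − x)×3.23
The z_c×3.23 term appears on both sides and cancels. Collect the known terms of each column as K = Σ(ρt)_known − 3.23 × (depth of known layers): K_1 = 71.930175 − 3.23×27.387 = −16.529835; K_2 = 0 − 3.23×(0.83 + 0) = −2.6809.
Balance: K_1 = K_2 − x×(3.23 − 2.84), so x = (K_2 − K_1)/(3.23 − 2.84) = 13.8489/0.39 = 35.5 km.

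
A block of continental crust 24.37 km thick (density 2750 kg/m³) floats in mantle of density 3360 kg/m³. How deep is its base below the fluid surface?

19.9 km

Draft d = t ρ_obj/ρ_fluid = 24.37 km × 2750/3360 = 19.9 km.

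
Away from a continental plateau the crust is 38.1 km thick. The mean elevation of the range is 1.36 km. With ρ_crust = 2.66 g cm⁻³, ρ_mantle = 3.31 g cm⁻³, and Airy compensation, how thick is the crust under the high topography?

Root depth r = h ρ_c / (ρ_m − ρ_c) = 1.36 km × 2.66 / 0.65 = 5.566 km.
Total thickness = T + h + r = 38.1 km + 1.36 km + 5.566 km = 45 km.

45 km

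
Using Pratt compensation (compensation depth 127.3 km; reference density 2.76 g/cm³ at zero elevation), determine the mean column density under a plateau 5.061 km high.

2.65 g/cm³

Pratt balance: ρ_ref D = ρ (D + h).
ρ = ρ_ref D/(D + h) = 2.76 × 127.3 km/(127.3 km + 5.061 km) = 2.65 g/cm³.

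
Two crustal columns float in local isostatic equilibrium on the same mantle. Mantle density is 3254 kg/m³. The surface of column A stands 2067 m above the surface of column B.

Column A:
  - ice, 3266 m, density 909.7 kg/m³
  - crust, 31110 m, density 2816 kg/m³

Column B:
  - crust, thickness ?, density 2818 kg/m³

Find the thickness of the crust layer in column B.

Take the compensation level at the base of the deeper column (depth z_c below the surface of column A) and equate Σ ρ_i t_i down to z_c; mantle fills any gap and the z_c terms cancel.
Column A: 3266×909.7 + 31110×2816 + (z_c − 34376)×3254
Column B: 2067×0 + x×2818 + (z_c − 2067 − 0 − x)×3254
The z_c×3254 term appears on both sides and cancels. Collect the known terms of each column as K = Σ(ρt)_known − 3254 × (depth of known layers): K_A = 90576840.2 − 3254×34376 = −21282663.8; K_B = 0 − 3254×(2067 + 0) = −6726018.
Balance: K_A = K_B − x×(3254 − 2818), so x = (K_B − K_A)/(3254 − 2818) = 14556600/436 = 33400 m.

33400 m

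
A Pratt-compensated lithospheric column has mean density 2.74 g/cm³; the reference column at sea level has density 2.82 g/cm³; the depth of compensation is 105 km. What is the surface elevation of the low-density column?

ρ_ref D = ρ (D + h) → h = D (ρ_ref − ρ)/ρ.
h = 105 km × (2.82 − 2.74)/2.74 = 3.07 km.

3.07 km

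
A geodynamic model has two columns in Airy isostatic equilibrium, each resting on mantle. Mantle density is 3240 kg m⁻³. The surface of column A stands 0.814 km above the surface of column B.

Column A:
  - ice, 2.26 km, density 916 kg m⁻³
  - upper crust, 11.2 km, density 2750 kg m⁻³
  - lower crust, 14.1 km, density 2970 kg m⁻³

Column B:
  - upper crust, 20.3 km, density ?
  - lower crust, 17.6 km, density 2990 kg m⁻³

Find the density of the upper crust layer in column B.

Take the compensation level at the base of the deeper column (depth z_c below the surface of column A) and equate Σ ρ_i t_i down to z_c; mantle fills any gap and the z_c terms cancel.
Column A: 2.26×916 + 11.2×2750 + 14.1×2970 + (z_c − 27.56)×3240
Column B: 0.814×0 + 20.3×ρ + 17.6×2990 + (z_c − 0.814 − 37.9)×3240
The z_c×3240 term appears on both sides and cancels. Collect the known terms of each column as K = Σ(ρt)_known − 3240 × (depth of known layers): K_A = 74747.16 − 3240×27.56 = −14547.24; K_B = 52624 − 3240×(0.814 + 37.9) = −72809.36.
Balance: K_A = K_B + 20.3×ρ, so ρ = (K_A − K_B)/20.3 = 58262.1/20.3 = 2870 kg m⁻³.

2870 kg m⁻³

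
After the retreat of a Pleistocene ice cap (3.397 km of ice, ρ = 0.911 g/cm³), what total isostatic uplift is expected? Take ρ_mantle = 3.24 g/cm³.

Removing the load lets mantle flow back in; uplift u satisfies ρ_ice t = ρ_m u.
u = t ρ_ice/ρ_m = 3.397 km × 0.911/3.24 = 0.955 km.

0.955 km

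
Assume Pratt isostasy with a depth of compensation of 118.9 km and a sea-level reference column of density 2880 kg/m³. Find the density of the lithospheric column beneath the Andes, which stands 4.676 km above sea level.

Pratt balance: ρ_ref D = ρ (D + h).
ρ = ρ_ref D/(D + h) = 2880 × 118.9 km/(118.9 km + 4.676 km) = 2770 kg/m³.

2770 kg/m³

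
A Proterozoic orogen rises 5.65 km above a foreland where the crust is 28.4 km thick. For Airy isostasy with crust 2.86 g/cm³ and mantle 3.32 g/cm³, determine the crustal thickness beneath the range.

69.2 km

Root depth r = h ρ_c / (ρ_m − ρ_c) = 5.65 km × 2.86 / 0.46 = 35.13 km.
Total thickness = T + h + r = 28.4 km + 5.65 km + 35.13 km = 69.2 km.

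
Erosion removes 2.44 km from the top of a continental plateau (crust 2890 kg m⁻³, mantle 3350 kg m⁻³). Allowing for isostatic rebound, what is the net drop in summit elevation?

Rebound u = e ρ_c/ρ_m = 2.44 km × 2890/3350 = 2.105 km.
Net surface drop = e − u = 2.44 km − 2.105 km = e (ρ_m − ρ_c)/ρ_m = 0.335 km.

0.335 km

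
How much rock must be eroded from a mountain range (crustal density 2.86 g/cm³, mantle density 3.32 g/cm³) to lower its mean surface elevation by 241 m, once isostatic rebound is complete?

1740 m

Net drop Δ = e − u = e − e ρ_c/ρ_m = e (ρ_m − ρ_c)/ρ_m.
e = Δ ρ_m/(ρ_m − ρ_c) = 241 m × 3.32/0.46 = 1740 m.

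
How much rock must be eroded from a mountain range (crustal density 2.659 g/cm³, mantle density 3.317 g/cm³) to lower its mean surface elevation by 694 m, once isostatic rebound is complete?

3500 m

Net drop Δ = e − u = e − e ρ_c/ρ_m = e (ρ_m − ρ_c)/ρ_m.
e = Δ ρ_m/(ρ_m − ρ_c) = 694 m × 3.317/0.658 = 3500 m.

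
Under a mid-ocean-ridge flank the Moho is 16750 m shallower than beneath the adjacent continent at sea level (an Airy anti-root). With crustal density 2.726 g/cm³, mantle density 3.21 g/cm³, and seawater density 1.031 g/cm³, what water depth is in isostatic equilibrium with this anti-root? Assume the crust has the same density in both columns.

Replacing a thickness d of crust by seawater at the top must be balanced by replacing crust with mantle at the base: d (ρ_c − ρ_w) = a (ρ_m − ρ_c).
d = a (ρ_m − ρ_c)/(ρ_c − ρ_w) = 16750 m × 0.484/1.695 = 4780 m.

4780 m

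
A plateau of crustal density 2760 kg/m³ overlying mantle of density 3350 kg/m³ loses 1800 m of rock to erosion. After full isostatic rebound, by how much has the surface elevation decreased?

Rebound u = e ρ_c/ρ_m = 1800 m × 2760/3350 = 1483 m.
Net surface drop = e − u = 1800 m − 1483 m = e (ρ_m − ρ_c)/ρ_m = 317 m.

317 m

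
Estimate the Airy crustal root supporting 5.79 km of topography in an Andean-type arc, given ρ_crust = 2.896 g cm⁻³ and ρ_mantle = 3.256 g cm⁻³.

46.6 km

For local isostatic compensation: the weight of the topography is balanced by the buoyancy of the root, ρ_c h = (ρ_m − ρ_c) r.
r = h · ρ_c / (ρ_m − ρ_c) = 5.79 km × 2.896 / (3.256 − 2.896) = 46.6 km.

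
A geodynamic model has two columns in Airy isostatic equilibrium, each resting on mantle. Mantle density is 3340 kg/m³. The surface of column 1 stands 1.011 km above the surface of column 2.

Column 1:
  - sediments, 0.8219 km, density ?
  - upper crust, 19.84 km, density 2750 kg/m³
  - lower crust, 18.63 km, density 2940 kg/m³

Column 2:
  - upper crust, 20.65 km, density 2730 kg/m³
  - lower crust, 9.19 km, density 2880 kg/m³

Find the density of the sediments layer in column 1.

2070 kg/m³

Take the compensation level at the base of the deeper column (depth z_c below the surface of column 1) and equate Σ ρ_i t_i down to z_c; mantle fills any gap and the z_c terms cancel.
Column 1: 0.8219×ρ + 19.84×2750 + 18.63×2940 + (z_c − 39.2919)×3340
Column 2: 1.011×0 + 20.65×2730 + 9.19×2880 + (z_c − 1.011 − 29.84)×3340
The z_c×3340 term appears on both sides and cancels. Collect the known terms of each column as K = Σ(ρt)_known − 3340 × (depth of known layers): K_1 = 109332.2 − 3340×39.2919 = −21902.746; K_2 = 82841.7 − 3340×(1.011 + 29.84) = −20200.64.
Balance: K_1 + 0.8219×ρ = K_2, so ρ = (K_2 − K_1)/0.8219 = 1702.11/0.8219 = 2070 kg/m³.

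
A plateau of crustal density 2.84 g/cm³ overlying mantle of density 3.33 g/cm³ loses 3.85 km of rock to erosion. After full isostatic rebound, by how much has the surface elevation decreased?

0.567 km

Rebound u = e ρ_c/ρ_m = 3.85 km × 2.84/3.33 = 3.283 km.
Net surface drop = e − u = 3.85 km − 3.283 km = e (ρ_m − ρ_c)/ρ_m = 0.567 km.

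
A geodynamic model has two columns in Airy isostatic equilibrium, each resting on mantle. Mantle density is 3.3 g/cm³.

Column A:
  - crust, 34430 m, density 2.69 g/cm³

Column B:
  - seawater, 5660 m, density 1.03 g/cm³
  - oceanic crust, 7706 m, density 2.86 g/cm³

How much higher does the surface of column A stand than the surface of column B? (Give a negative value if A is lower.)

1440 m

For any compensation level in the mantle, the mantle terms cancel and isostasy reduces to e = (Σt_A − Σt_B) − (Σ(ρt)_A − Σ(ρt)_B) / ρ_m.
Σt_A = 34430 m; Σt_B = 13366 m; Σ(ρt)_A = 92616.7; Σ(ρt)_B = 27868.96 (in m·g/cm³).
e = (34430 − 13366) − (92616.7 − 27868.96) / 3.3 = 1440 m.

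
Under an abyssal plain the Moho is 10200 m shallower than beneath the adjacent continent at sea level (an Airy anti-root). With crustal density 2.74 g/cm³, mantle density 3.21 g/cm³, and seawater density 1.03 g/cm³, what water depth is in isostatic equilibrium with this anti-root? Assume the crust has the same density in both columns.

Replacing a thickness d of crust by seawater at the top must be balanced by replacing crust with mantle at the base: d (ρ_c − ρ_w) = a (ρ_m − ρ_c).
d = a (ρ_m − ρ_c)/(ρ_c − ρ_w) = 10200 m × 0.47/1.71 = 2800 m.

2800 m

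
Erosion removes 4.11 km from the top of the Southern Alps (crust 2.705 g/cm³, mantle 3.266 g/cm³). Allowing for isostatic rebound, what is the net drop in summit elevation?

0.706 km

Rebound u = e ρ_c/ρ_m = 4.11 km × 2.705/3.266 = 3.404 km.
Net surface drop = e − u = 4.11 km − 3.404 km = e (ρ_m − ρ_c)/ρ_m = 0.706 km.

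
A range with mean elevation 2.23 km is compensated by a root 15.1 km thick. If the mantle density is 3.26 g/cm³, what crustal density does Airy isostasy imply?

2.84 g/cm³

ρ_c h = (ρ_m − ρ_c) r → ρ_c (h + r) = ρ_m r → ρ_c = ρ_m r / (h + r).
ρ_c = 3.26 × 15.1 km / (2.23 km + 15.1 km) = 2.84 g/cm³.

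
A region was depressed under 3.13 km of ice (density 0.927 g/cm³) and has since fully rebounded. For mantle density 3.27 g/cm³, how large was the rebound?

0.887 km

Removing the load lets mantle flow back in; uplift u satisfies ρ_ice t = ρ_m u.
u = t ρ_ice/ρ_m = 3.13 km × 0.927/3.27 = 0.887 km.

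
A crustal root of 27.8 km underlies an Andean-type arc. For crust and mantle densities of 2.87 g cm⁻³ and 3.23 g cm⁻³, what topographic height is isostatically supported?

3.49 km

In Airy isostatic equilibrium: ρ_c h = (ρ_m − ρ_c) r.
h = r (ρ_m − ρ_c) / ρ_c = 27.8 km × (3.23 − 2.87) / 2.87 = 3.49 km.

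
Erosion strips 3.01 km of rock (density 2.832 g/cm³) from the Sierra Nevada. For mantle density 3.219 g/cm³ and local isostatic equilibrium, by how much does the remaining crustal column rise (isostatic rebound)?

Unloading: uplift u = e ρ_c/ρ_m = 3.01 km × 2.832/3.219 = 2.65 km.

2.65 km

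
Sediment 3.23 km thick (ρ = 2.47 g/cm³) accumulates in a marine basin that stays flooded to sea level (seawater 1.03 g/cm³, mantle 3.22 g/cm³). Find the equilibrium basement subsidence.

Submarine loading: the sediment displaces seawater, and the subsidence is in turn flooded, so s (ρ_m − ρ_w) = t (ρ_sed − ρ_w).
s = 3.23 km × (2.47 − 1.03) / (3.22 − 1.03) = 2.12 km.

2.12 km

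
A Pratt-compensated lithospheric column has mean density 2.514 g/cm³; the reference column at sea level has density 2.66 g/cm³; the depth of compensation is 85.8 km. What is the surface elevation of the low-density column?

4.98 km

ρ_ref D = ρ (D + h) → h = D (ρ_ref − ρ)/ρ.
h = 85.8 km × (2.66 − 2.514)/2.514 = 4.98 km.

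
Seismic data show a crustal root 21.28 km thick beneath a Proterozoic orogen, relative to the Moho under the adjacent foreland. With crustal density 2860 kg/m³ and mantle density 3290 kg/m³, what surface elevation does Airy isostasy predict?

By Archimedes' principle applied to the lithosphere: ρ_c h = (ρ_m − ρ_c) r.
h = r (ρ_m − ρ_c) / ρ_c = 21.28 km × (3290 − 2860) / 2860 = 3.2 km.

3.2 km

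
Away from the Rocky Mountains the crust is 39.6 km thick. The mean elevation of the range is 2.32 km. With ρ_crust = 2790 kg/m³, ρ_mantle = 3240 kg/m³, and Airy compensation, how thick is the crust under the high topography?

56.3 km

Root depth r = h ρ_c / (ρ_m − ρ_c) = 2.32 km × 2790 / 450 = 14.38 km.
Total thickness = T + h + r = 39.6 km + 2.32 km + 14.38 km = 56.3 km.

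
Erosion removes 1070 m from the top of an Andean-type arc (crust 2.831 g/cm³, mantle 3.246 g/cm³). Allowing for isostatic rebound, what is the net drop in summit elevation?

Rebound u = e ρ_c/ρ_m = 1070 m × 2.831/3.246 = 933.2 m.
Net surface drop = e − u = 1070 m − 933.2 m = e (ρ_m − ρ_c)/ρ_m = 137 m.

137 m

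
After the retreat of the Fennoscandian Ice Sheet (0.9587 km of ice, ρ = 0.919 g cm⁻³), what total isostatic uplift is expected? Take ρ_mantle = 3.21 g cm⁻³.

0.274 km

Removing the load lets mantle flow back in; uplift u satisfies ρ_ice t = ρ_m u.
u = t ρ_ice/ρ_m = 0.9587 km × 0.919/3.21 = 0.274 km.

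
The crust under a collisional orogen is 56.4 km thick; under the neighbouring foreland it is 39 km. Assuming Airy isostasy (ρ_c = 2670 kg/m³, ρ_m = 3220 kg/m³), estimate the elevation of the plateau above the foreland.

Excess crust Δ = 56.4 km − 39 km = 17.4 km, split between elevation h and root r with h + r = Δ.
Airy balance ρ_c h = (ρ_m − ρ_c) r gives r = h ρ_c/(ρ_m − ρ_c), so h (1 + ρ_c/(ρ_m − ρ_c)) = Δ, i.e. h = Δ (ρ_m − ρ_c)/ρ_m.
h = 17.4 km × 550/3220 = 2.97 km.

2.97 km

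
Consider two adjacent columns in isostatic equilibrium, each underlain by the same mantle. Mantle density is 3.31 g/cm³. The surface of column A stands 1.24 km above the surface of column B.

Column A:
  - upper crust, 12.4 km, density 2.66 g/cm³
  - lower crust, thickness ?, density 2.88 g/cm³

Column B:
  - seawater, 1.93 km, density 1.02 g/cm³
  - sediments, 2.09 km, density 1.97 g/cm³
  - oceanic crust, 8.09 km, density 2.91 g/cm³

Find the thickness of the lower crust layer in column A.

Take the compensation level at the base of the deeper column (depth z_c below the surface of column A) and equate Σ ρ_i t_i down to z_c; mantle fills any gap and the z_c terms cancel.
Column A: 12.4×2.66 + x×2.88 + (z_c − 12.4 − x)×3.31
Column B: 1.24×0 + 1.93×1.02 + 2.09×1.97 + 8.09×2.91 + (z_c − 1.24 − 12.11)×3.31
The z_c×3.31 term appears on both sides and cancels. Collect the known terms of each column as K = Σ(ρt)_known − 3.31 × (depth of known layers): K_A = 32.984 − 3.31×12.4 = −8.06; K_B = 29.6278 − 3.31×(1.24 + 12.11) = −14.5607.
Balance: K_A − x×(3.31 − 2.88) = K_B, so x = (K_A − K_B)/(3.31 − 2.88) = 6.5007/0.43 = 15.1 km.

15.1 km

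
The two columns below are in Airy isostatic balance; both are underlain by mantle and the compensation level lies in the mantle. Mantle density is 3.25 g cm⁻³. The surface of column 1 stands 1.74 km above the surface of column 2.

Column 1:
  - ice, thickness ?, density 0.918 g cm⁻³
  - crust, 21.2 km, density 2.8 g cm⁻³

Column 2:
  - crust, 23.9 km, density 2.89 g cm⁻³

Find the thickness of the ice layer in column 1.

2.02 km

Take the compensation level at the base of the deeper column (depth z_c below the surface of column 1) and equate Σ ρ_i t_i down to z_c; mantle fills any gap and the z_c terms cancel.
Column 1: x×0.918 + 21.2×2.8 + (z_c − 21.2 − x)×3.25
Column 2: 1.74×0 + 23.9×2.89 + (z_c − 1.74 − 23.9)×3.25
The z_c×3.25 term appears on both sides and cancels. Collect the known terms of each column as K = Σ(ρt)_known − 3.25 × (depth of known layers): K_1 = 59.36 − 3.25×21.2 = −9.54; K_2 = 69.071 − 3.25×(1.74 + 23.9) = −14.259.
Balance: K_1 − x×(3.25 − 0.918) = K_2, so x = (K_1 − K_2)/(3.25 − 0.918) = 4.719/2.332 = 2.02 km.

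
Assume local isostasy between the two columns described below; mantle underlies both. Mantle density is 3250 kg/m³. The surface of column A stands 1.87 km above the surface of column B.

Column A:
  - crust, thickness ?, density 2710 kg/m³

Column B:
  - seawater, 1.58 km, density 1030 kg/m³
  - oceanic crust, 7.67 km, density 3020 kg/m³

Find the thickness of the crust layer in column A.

21 km

Take the compensation level at the base of the deeper column (depth z_c below the surface of column A) and equate Σ ρ_i t_i down to z_c; mantle fills any gap and the z_c terms cancel.
Column A: x×2710 + (z_c − 0 − x)×3250
Column B: 1.87×0 + 1.58×1030 + 7.67×3020 + (z_c − 1.87 − 9.25)×3250
The z_c×3250 term appears on both sides and cancels. Collect the known terms of each column as K = Σ(ρt)_known − 3250 × (depth of known layers): K_A = 0 − 3250×0 = 0; K_B = 24790.8 − 3250×(1.87 + 9.25) = −11349.2.
Balance: K_A − x×(3250 − 2710) = K_B, so x = (K_A − K_B)/(3250 − 2710) = 11349.2/540 = 21 km.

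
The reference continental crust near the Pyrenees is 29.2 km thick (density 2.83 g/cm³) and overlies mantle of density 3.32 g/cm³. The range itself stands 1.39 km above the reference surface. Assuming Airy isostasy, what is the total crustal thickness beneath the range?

38.6 km

Root depth r = h ρ_c / (ρ_m − ρ_c) = 1.39 km × 2.83 / 0.49 = 8.028 km.
Total thickness = T + h + r = 29.2 km + 1.39 km + 8.028 km = 38.6 km.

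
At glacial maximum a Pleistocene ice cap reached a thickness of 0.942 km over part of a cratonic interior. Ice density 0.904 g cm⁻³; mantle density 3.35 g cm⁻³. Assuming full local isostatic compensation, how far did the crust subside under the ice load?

0.254 km

Balancing pressure at the compensation depth: the ice load ρ_ice t is balanced by mantle displaced below, ρ_m s.
s = t ρ_ice / ρ_m = 0.942 km × 0.904/3.35 = 0.254 km.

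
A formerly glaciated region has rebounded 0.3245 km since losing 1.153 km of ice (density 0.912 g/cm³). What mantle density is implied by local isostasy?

3.24 g/cm³

ρ_m = ρ_ice t / u = 0.912 × 1.153 km/0.3245 km = 3.24 g/cm³.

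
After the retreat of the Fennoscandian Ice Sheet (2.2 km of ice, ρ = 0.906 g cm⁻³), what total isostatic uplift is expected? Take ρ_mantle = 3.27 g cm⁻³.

Removing the load lets mantle flow back in; uplift u satisfies ρ_ice t = ρ_m u.
u = t ρ_ice/ρ_m = 2.2 km × 0.906/3.27 = 0.61 km.

0.61 km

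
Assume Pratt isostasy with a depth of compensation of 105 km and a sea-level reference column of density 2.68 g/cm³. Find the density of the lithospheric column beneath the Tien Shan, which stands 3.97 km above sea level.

Pratt balance: ρ_ref D = ρ (D + h).
ρ = ρ_ref D/(D + h) = 2.68 × 105 km/(105 km + 3.97 km) = 2.58 g/cm³.

2.58 g/cm³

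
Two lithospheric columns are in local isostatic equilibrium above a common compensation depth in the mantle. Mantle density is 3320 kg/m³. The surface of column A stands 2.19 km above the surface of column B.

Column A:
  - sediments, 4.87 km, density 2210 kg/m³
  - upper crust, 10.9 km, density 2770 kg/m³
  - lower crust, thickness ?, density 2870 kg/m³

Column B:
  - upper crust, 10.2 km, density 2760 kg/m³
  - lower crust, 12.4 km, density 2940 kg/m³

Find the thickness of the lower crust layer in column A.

Take the compensation level at the base of the deeper column (depth z_c below the surface of column A) and equate Σ ρ_i t_i down to z_c; mantle fills any gap and the z_c terms cancel.
Column A: 4.87×2210 + 10.9×2770 + x×2870 + (z_c − 15.77 − x)×3320
Column B: 2.19×0 + 10.2×2760 + 12.4×2940 + (z_c − 2.19 − 22.6)×3320
The z_c×3320 term appears on both sides and cancels. Collect the known terms of each column as K = Σ(ρt)_known − 3320 × (depth of known layers): K_A = 40955.7 − 3320×15.77 = −11400.7; K_B = 64608 − 3320×(2.19 + 22.6) = −17694.8.
Balance: K_A − x×(3320 − 2870) = K_B, so x = (K_A − K_B)/(3320 − 2870) = 6294.1/450 = 14 km.

14 km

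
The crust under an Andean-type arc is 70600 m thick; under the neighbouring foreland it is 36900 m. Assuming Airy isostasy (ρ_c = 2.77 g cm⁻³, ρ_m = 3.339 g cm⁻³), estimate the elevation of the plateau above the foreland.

5740 m

Excess crust Δ = 70600 m − 36900 m = 33700 m, split between elevation h and root r with h + r = Δ.
Airy balance ρ_c h = (ρ_m − ρ_c) r gives r = h ρ_c/(ρ_m − ρ_c), so h (1 + ρ_c/(ρ_m − ρ_c)) = Δ, i.e. h = Δ (ρ_m − ρ_c)/ρ_m.
h = 33700 m × 0.569/3.339 = 5740 m.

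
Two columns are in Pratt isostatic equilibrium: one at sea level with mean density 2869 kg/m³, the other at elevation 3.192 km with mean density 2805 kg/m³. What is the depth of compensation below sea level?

ρ_ref D = ρ (D + h) → D (ρ_ref − ρ) = ρ h.
D = ρ h/(ρ_ref − ρ) = 2805 × 3.192 km/(2869 − 2805) = 140 km.

140 km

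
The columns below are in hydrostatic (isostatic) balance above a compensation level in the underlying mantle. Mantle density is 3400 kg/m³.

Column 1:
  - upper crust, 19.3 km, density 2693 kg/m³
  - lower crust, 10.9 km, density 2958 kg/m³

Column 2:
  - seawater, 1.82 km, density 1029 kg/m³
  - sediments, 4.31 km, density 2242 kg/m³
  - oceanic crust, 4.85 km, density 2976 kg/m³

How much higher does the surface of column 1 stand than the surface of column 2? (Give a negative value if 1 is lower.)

2.09 km

For any compensation level in the mantle, the mantle terms cancel and isostasy reduces to e = (Σt_1 − Σt_2) − (Σ(ρt)_1 − Σ(ρt)_2) / ρ_m.
Σt_1 = 30.2 km; Σt_2 = 10.98 km; Σ(ρt)_1 = 84217.1; Σ(ρt)_2 = 25969.4 (in km·kg/m³).
e = (30.2 − 10.98) − (84217.1 − 25969.4) / 3400 = 2.09 km.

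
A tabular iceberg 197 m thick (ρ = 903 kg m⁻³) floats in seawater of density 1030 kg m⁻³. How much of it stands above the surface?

Floating equilibrium: submerged depth d = t ρ_obj/ρ_fluid = 197 m × 903/1030 = 172.7 m.
Freeboard = t − d = 197 m − 172.7 m = 24.3 m.

24.3 m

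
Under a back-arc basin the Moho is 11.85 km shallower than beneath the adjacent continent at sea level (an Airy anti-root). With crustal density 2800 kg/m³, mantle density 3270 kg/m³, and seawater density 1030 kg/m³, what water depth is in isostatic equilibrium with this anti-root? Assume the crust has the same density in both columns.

Replacing a thickness d of crust by seawater at the top must be balanced by replacing crust with mantle at the base: d (ρ_c − ρ_w) = a (ρ_m − ρ_c).
d = a (ρ_m − ρ_c)/(ρ_c − ρ_w) = 11.85 km × 470/1770 = 3.15 km.

3.15 km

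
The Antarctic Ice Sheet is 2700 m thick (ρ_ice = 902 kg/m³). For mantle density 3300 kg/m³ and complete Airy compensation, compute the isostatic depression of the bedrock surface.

738 m

In Airy isostatic equilibrium: the ice load ρ_ice t is balanced by mantle displaced below, ρ_m s.
s = t ρ_ice / ρ_m = 2700 m × 902/3300 = 738 m.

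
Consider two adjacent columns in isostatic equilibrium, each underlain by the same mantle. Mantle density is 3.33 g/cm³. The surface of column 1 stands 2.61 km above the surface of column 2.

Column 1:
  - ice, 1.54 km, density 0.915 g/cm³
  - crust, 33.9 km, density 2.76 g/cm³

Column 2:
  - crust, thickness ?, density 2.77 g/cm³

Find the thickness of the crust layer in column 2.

Take the compensation level at the base of the deeper column (depth z_c below the surface of column 1) and equate Σ ρ_i t_i down to z_c; mantle fills any gap and the z_c terms cancel.
Column 1: 1.54×0.915 + 33.9×2.76 + (z_c − 35.44)×3.33
Column 2: 2.61×0 + x×2.77 + (z_c − 2.61 − 0 − x)×3.33
The z_c×3.33 term appears on both sides and cancels. Collect the known terms of each column as K = Σ(ρt)_known − 3.33 × (depth of known layers): K_1 = 94.9731 − 3.33×35.44 = −23.0421; K_2 = 0 − 3.33×(2.61 + 0) = −8.6913.
Balance: K_1 = K_2 − x×(3.33 − 2.77), so x = (K_2 − K_1)/(3.33 − 2.77) = 14.3508/0.56 = 25.6 km.

25.6 km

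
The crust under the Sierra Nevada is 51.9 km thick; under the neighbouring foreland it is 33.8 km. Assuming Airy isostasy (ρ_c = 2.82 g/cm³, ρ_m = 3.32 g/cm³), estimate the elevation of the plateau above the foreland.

Excess crust Δ = 51.9 km − 33.8 km = 18.1 km, split between elevation h and root r with h + r = Δ.
Airy balance ρ_c h = (ρ_m − ρ_c) r gives r = h ρ_c/(ρ_m − ρ_c), so h (1 + ρ_c/(ρ_m − ρ_c)) = Δ, i.e. h = Δ (ρ_m − ρ_c)/ρ_m.
h = 18.1 km × 0.5/3.32 = 2.73 km.

2.73 km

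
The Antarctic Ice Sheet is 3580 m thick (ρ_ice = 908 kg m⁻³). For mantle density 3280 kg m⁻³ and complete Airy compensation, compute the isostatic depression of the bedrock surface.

991 m

For local isostatic compensation: the ice load ρ_ice t is balanced by mantle displaced below, ρ_m s.
s = t ρ_ice / ρ_m = 3580 m × 908/3280 = 991 m.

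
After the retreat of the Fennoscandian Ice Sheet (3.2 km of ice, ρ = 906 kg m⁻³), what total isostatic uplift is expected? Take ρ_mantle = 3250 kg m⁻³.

Removing the load lets mantle flow back in; uplift u satisfies ρ_ice t = ρ_m u.
u = t ρ_ice/ρ_m = 3.2 km × 906/3250 = 0.892 km.

0.892 km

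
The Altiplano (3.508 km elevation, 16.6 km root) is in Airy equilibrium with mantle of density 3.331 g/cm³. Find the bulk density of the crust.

2.75 g/cm³

ρ_c h = (ρ_m − ρ_c) r → ρ_c (h + r) = ρ_m r → ρ_c = ρ_m r / (h + r).
ρ_c = 3.331 × 16.6 km / (3.508 km + 16.6 km) = 2.75 g/cm³.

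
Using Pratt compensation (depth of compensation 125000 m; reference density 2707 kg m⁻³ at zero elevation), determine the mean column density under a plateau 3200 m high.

2640 kg m⁻³

Pratt balance: ρ_ref D = ρ (D + h).
ρ = ρ_ref D/(D + h) = 2707 × 125000 m/(125000 m + 3200 m) = 2640 kg m⁻³.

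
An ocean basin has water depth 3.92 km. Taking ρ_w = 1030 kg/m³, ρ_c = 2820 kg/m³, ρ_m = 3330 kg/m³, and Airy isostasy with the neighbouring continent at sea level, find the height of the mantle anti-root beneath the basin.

13.8 km

Equating mass per unit area of the two columns: replacing crust with seawater at the top is compensated by replacing crust with mantle at the base: d (ρ_c − ρ_w) = a (ρ_m − ρ_c).
a = d (ρ_c − ρ_w)/(ρ_m − ρ_c) = 3.92 km × 1790/510 = 13.8 km.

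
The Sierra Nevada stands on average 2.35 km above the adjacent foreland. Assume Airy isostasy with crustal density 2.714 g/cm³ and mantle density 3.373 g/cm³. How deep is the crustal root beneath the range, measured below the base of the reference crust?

9.68 km

Equating mass per unit area of the two columns: the weight of the topography is balanced by the buoyancy of the root, ρ_c h = (ρ_m − ρ_c) r.
r = h · ρ_c / (ρ_m − ρ_c) = 2.35 km × 2.714 / (3.373 − 2.714) = 9.68 km.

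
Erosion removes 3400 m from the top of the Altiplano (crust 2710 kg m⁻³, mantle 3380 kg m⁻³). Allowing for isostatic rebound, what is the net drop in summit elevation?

Rebound u = e ρ_c/ρ_m = 3400 m × 2710/3380 = 2726 m.
Net surface drop = e − u = 3400 m − 2726 m = e (ρ_m − ρ_c)/ρ_m = 674 m.

674 m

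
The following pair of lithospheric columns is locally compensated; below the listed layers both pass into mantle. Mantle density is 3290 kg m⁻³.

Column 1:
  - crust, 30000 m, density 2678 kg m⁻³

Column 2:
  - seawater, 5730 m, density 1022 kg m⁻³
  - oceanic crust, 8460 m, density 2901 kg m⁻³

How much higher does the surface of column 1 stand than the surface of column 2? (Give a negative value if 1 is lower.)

For any compensation level in the mantle, the mantle terms cancel and isostasy reduces to e = (Σt_1 − Σt_2) − (Σ(ρt)_1 − Σ(ρt)_2) / ρ_m.
Σt_1 = 30000 m; Σt_2 = 14190 m; Σ(ρt)_1 = 80340000; Σ(ρt)_2 = 30398520 (in m·kg m⁻³).
e = (30000 − 14190) − (80340000 − 30398520) / 3290 = 630 m.

630 m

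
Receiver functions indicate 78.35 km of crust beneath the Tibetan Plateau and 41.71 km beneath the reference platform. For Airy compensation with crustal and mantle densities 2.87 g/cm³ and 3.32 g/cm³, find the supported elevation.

Excess crust Δ = 78.35 km − 41.71 km = 36.64 km, split between elevation h and root r with h + r = Δ.
Airy balance ρ_c h = (ρ_m − ρ_c) r gives r = h ρ_c/(ρ_m − ρ_c), so h (1 + ρ_c/(ρ_m − ρ_c)) = Δ, i.e. h = Δ (ρ_m − ρ_c)/ρ_m.
h = 36.64 km × 0.45/3.32 = 4.97 km.

4.97 km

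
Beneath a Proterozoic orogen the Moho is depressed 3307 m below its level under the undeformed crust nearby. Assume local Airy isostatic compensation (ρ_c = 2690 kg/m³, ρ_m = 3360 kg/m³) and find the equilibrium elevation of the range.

For local isostatic compensation: ρ_c h = (ρ_m − ρ_c) r.
h = r (ρ_m − ρ_c) / ρ_c = 3307 m × (3360 − 2690) / 2690 = 824 m.

824 m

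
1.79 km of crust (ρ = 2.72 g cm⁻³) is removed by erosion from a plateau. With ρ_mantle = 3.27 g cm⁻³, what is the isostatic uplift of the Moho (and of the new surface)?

Unloading: uplift u = e ρ_c/ρ_m = 1.79 km × 2.72/3.27 = 1.49 km.

1.49 km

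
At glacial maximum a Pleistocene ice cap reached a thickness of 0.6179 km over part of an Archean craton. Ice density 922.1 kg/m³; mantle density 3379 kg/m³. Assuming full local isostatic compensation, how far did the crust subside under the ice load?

0.169 km

Balancing pressure at the compensation depth: the ice load ρ_ice t is balanced by mantle displaced below, ρ_m s.
s = t ρ_ice / ρ_m = 0.6179 km × 922.1/3379 = 0.169 km.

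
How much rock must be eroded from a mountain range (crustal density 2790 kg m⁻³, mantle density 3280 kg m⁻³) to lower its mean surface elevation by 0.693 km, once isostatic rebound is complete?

4.64 km

Net drop Δ = e − u = e − e ρ_c/ρ_m = e (ρ_m − ρ_c)/ρ_m.
e = Δ ρ_m/(ρ_m − ρ_c) = 0.693 km × 3280/490 = 4.64 km.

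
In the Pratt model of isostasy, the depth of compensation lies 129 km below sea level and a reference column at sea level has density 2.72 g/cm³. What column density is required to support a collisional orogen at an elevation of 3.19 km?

2.65 g/cm³

Pratt balance: ρ_ref D = ρ (D + h).
ρ = ρ_ref D/(D + h) = 2.72 × 129 km/(129 km + 3.19 km) = 2.65 g/cm³.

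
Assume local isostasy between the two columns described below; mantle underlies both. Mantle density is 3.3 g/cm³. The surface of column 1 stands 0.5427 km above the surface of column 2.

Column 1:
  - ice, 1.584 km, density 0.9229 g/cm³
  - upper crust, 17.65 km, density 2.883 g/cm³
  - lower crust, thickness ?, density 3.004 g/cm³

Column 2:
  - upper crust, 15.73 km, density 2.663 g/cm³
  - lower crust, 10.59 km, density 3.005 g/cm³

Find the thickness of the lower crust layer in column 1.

Take the compensation level at the base of the deeper column (depth z_c below the surface of column 1) and equate Σ ρ_i t_i down to z_c; mantle fills any gap and the z_c terms cancel.
Column 1: 1.584×0.9229 + 17.65×2.883 + x×3.004 + (z_c − 19.234 − x)×3.3
Column 2: 0.5427×0 + 15.73×2.663 + 10.59×3.005 + (z_c − 0.5427 − 26.32)×3.3
The z_c×3.3 term appears on both sides and cancels. Collect the known terms of each column as K = Σ(ρt)_known − 3.3 × (depth of known layers): K_1 = 52.3468236 − 3.3×19.234 = −11.1253764; K_2 = 73.71194 − 3.3×(0.5427 + 26.32) = −14.93497.
Balance: K_1 − x×(3.3 − 3.004) = K_2, so x = (K_1 − K_2)/(3.3 − 3.004) = 3.80959/0.296 = 12.9 km.

12.9 km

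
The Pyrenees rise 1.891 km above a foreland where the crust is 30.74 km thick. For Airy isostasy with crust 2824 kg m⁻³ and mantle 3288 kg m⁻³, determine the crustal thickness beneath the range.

44.1 km

Root depth r = h ρ_c / (ρ_m − ρ_c) = 1.891 km × 2824 / 464 = 11.51 km.
Total thickness = T + h + r = 30.74 km + 1.891 km + 11.51 km = 44.1 km.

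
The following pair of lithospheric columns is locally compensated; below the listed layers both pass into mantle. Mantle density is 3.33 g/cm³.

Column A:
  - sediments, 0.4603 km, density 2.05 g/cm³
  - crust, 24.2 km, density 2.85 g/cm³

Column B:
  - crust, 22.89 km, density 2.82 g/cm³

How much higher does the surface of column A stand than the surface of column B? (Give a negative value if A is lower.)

0.16 km

For any compensation level in the mantle, the mantle terms cancel and isostasy reduces to e = (Σt_A − Σt_B) − (Σ(ρt)_A − Σ(ρt)_B) / ρ_m.
Σt_A = 24.6603 km; Σt_B = 22.89 km; Σ(ρt)_A = 69.913615; Σ(ρt)_B = 64.5498 (in km·g/cm³).
e = (24.6603 − 22.89) − (69.913615 − 64.5498) / 3.33 = 0.16 km.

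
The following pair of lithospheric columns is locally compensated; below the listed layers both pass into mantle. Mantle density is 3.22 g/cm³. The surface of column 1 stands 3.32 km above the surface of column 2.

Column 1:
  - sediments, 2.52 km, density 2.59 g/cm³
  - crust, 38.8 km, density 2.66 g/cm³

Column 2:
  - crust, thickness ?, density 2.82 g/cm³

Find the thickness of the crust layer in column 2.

31.6 km

Take the compensation level at the base of the deeper column (depth z_c below the surface of column 1) and equate Σ ρ_i t_i down to z_c; mantle fills any gap and the z_c terms cancel.
Column 1: 2.52×2.59 + 38.8×2.66 + (z_c − 41.32)×3.22
Column 2: 3.32×0 + x×2.82 + (z_c − 3.32 − 0 − x)×3.22
The z_c×3.22 term appears on both sides and cancels. Collect the known terms of each column as K = Σ(ρt)_known − 3.22 × (depth of known layers): K_1 = 109.7348 − 3.22×41.32 = −23.3156; K_2 = 0 − 3.22×(3.32 + 0) = −10.6904.
Balance: K_1 = K_2 − x×(3.22 − 2.82), so x = (K_2 − K_1)/(3.22 − 2.82) = 12.6252/0.4 = 31.6 km.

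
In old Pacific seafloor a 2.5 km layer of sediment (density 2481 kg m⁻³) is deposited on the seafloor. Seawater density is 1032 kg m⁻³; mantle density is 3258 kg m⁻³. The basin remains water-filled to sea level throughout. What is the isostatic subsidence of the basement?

Submarine loading: the sediment displaces seawater, and the subsidence is in turn flooded, so s (ρ_m − ρ_w) = t (ρ_sed − ρ_w).
s = 2.5 km × (2481 − 1032) / (3258 − 1032) = 1.63 km.

1.63 km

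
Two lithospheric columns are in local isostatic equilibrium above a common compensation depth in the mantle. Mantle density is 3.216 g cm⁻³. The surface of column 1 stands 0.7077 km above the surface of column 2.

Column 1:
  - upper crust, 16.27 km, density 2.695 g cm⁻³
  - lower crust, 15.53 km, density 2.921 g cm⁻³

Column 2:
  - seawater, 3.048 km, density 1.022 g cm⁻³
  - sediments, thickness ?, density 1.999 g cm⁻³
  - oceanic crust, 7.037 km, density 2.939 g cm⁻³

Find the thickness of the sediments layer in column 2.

1.76 km

Take the compensation level at the base of the deeper column (depth z_c below the surface of column 1) and equate Σ ρ_i t_i down to z_c; mantle fills any gap and the z_c terms cancel.
Column 1: 16.27×2.695 + 15.53×2.921 + (z_c − 31.8)×3.216
Column 2: 0.7077×0 + 3.048×1.022 + x×1.999 + 7.037×2.939 + (z_c − 0.7077 − 10.085 − x)×3.216
The z_c×3.216 term appears on both sides and cancels. Collect the known terms of each column as K = Σ(ρt)_known − 3.216 × (depth of known layers): K_1 = 89.21078 − 3.216×31.8 = −13.05802; K_2 = 23.796799 − 3.216×(0.7077 + 10.085) = −10.9125242.
Balance: K_1 = K_2 − x×(3.216 − 1.999), so x = (K_2 − K_1)/(3.216 − 1.999) = 2.1455/1.217 = 1.76 km.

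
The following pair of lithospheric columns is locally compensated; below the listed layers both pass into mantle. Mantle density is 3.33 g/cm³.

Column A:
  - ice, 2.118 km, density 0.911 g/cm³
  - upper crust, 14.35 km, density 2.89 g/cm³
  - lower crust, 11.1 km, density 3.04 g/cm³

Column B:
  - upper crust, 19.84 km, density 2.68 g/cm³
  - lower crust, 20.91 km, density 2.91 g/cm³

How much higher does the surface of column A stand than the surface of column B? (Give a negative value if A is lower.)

−2.11 km

For any compensation level in the mantle, the mantle terms cancel and isostasy reduces to e = (Σt_A − Σt_B) − (Σ(ρt)_A − Σ(ρt)_B) / ρ_m.
Σt_A = 27.568 km; Σt_B = 40.75 km; Σ(ρt)_A = 77.144998; Σ(ρt)_B = 114.0193 (in km·g/cm³).
e = (27.568 − 40.75) − (77.144998 − 114.0193) / 3.33 = −2.11 km.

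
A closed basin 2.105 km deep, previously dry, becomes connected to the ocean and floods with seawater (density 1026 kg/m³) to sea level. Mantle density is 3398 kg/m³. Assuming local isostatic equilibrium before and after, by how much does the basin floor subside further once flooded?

After flooding the water column is d + s deep. Its weight must equal the weight of mantle displaced by the extra subsidence s: (d + s) ρ_w = s ρ_m.
s = d ρ_w / (ρ_m − ρ_w) = 2.105 km × 1026/(3398 − 1026) = 0.911 km.

0.911 km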